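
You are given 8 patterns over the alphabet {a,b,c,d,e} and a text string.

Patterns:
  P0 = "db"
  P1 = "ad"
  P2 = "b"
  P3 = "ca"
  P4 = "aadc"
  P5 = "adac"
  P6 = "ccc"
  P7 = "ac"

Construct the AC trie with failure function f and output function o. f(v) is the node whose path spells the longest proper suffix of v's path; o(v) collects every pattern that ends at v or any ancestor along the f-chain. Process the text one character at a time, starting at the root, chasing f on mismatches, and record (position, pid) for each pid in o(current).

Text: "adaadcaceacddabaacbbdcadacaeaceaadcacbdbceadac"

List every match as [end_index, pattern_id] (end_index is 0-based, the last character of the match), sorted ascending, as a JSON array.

Construct AC machine:
Trie (insert patterns):
  0='ε' goto a→3 b→5 c→6 d→1
  1='d' goto b→2
  2='db' goto ·  ←P0
  3='a' goto a→8 c→15 d→4
  4='ad' goto a→11  ←P1
  5='b' goto ·  ←P2
  6='c' goto a→7 c→13
  7='ca' goto ·  ←P3
  8='aa' goto d→9
  9='aad' goto c→10
  10='aadc' goto ·  ←P4
  11='ada' goto c→12
  12='adac' goto ·  ←P5
  13='cc' goto c→14
  14='ccc' goto ·  ←P6
  15='ac' goto ·  ←P7

BFS fail/out derivation:
  fail(1) 'd': from fail(0)=0 chase 'd': 0 ⇒ 0;  out=∅∪out(0)=∅
  fail(3) 'a': from fail(0)=0 chase 'a': 0 ⇒ 0;  out=∅∪out(0)=∅
  fail(5) 'b': from fail(0)=0 chase 'b': 0 ⇒ 0;  out={2}∪out(0)={2}
  fail(6) 'c': from fail(0)=0 chase 'c': 0 ⇒ 0;  out=∅∪out(0)=∅
  fail(2) 'db': from fail(1)=0 chase 'b': 0 ⇒ 5;  out={0}∪out(5)={0,2}
  fail(4) 'ad': from fail(3)=0 chase 'd': 0 ⇒ 1;  out={1}∪out(1)={1}
  fail(7) 'ca': from fail(6)=0 chase 'a': 0 ⇒ 3;  out={3}∪out(3)={3}
  fail(8) 'aa': from fail(3)=0 chase 'a': 0 ⇒ 3;  out=∅∪out(3)=∅
  fail(13) 'cc': from fail(6)=0 chase 'c': 0 ⇒ 6;  out=∅∪out(6)=∅
  fail(15) 'ac': from fail(3)=0 chase 'c': 0 ⇒ 6;  out={7}∪out(6)={7}
  fail(9) 'aad': from fail(8)=3 chase 'd': 3 ⇒ 4;  out=∅∪out(4)={1}
  fail(11) 'ada': from fail(4)=1 chase 'a': 1→0 ⇒ 3;  out=∅∪out(3)=∅
  fail(14) 'ccc': from fail(13)=6 chase 'c': 6 ⇒ 13;  out={6}∪out(13)={6}
  fail(10) 'aadc': from fail(9)=4 chase 'c': 4→1→0 ⇒ 6;  out={4}∪out(6)={4}
  fail(12) 'adac': from fail(11)=3 chase 'c': 3 ⇒ 15;  out={5}∪out(15)={5,7}

Scan:
pos 0 'a': at 3
pos 1 'd': at 4  emit P1@[0:1]
pos 2 'a': at 11
pos 3 'a': at 8 ·f
pos 4 'd': at 9  emit P1@[3:4]
pos 5 'c': at 10  emit P4@[2:5]
pos 6 'a': at 7 ·f  emit P3@[5:6]
pos 7 'c': at 15 ·f  emit P7@[6:7]
pos 8 'e': at 0 ·f
pos 9 'a': at 3
pos 10 'c': at 15  emit P7@[9:10]
pos 11 'd': at 1 ·f
pos 12 'd': at 1 ·f
pos 13 'a': at 3 ·f
pos 14 'b': at 5 ·f  emit P2@[14:14]
pos 15 'a': at 3 ·f
pos 16 'a': at 8
pos 17 'c': at 15 ·f  emit P7@[16:17]
pos 18 'b': at 5 ·f  emit P2@[18:18]
pos 19 'b': at 5 ·f  emit P2@[19:19]
pos 20 'd': at 1 ·f
pos 21 'c': at 6 ·f
pos 22 'a': at 7  emit P3@[21:22]
pos 23 'd': at 4 ·f  emit P1@[22:23]
pos 24 'a': at 11
pos 25 'c': at 12  emit P5@[22:25],P7@[24:25]
pos 26 'a': at 7 ·f  emit P3@[25:26]
pos 27 'e': at 0 ·f
pos 28 'a': at 3
pos 29 'c': at 15  emit P7@[28:29]
pos 30 'e': at 0 ·f
pos 31 'a': at 3
pos 32 'a': at 8
pos 33 'd': at 9  emit P1@[32:33]
pos 34 'c': at 10  emit P4@[31:34]
pos 35 'a': at 7 ·f  emit P3@[34:35]
pos 36 'c': at 15 ·f  emit P7@[35:36]
pos 37 'b': at 5 ·f  emit P2@[37:37]
pos 38 'd': at 1 ·f
pos 39 'b': at 2  emit P0@[38:39],P2@[39:39]
pos 40 'c': at 6 ·f
pos 41 'e': at 0 ·f
pos 42 'a': at 3
pos 43 'd': at 4  emit P1@[42:43]
pos 44 'a': at 11
pos 45 'c': at 12  emit P5@[42:45],P7@[44:45]

Result: [[1,1],[4,1],[5,4],[6,3],[7,7],[10,7],[14,2],[17,7],[18,2],[19,2],[22,3],[23,1],[25,5],[25,7],[26,3],[29,7],[33,1],[34,4],[35,3],[36,7],[37,2],[39,0],[39,2],[43,1],[45,5],[45,7]]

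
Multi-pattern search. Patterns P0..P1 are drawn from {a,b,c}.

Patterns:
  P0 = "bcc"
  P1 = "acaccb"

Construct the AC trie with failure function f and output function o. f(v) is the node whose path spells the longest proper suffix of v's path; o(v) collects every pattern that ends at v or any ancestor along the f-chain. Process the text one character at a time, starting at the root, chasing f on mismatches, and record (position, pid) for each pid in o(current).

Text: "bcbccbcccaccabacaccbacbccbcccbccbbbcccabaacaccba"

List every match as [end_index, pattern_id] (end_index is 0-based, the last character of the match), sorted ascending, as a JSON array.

Build:
Trie (insert patterns):
  n0 'ε': a→4 b→1
  n1 'b': c→2
  n2 'bc': c→3
  n3 'bcc': ·  ←P0
  n4 'a': c→5
  n5 'ac': a→6
  n6 'aca': c→7
  n7 'acac': c→8
  n8 'acacc': b→9
  n9 'acaccb': ·  ←P1

Failure links (BFS by depth):
  fail(1) 'b': from fail(0)=0 chase 'b': 0 ⇒ 0;  out=∅∪out(0)=∅
  fail(4) 'a': from fail(0)=0 chase 'a': 0 ⇒ 0;  out=∅∪out(0)=∅
  fail(2) 'bc': from fail(1)=0 chase 'c': 0 ⇒ 0;  out=∅∪out(0)=∅
  fail(5) 'ac': from fail(4)=0 chase 'c': 0 ⇒ 0;  out=∅∪out(0)=∅
  fail(3) 'bcc': from fail(2)=0 chase 'c': 0 ⇒ 0;  out={0}∪out(0)={0}
  fail(6) 'aca': from fail(5)=0 chase 'a': 0 ⇒ 4;  out=∅∪out(4)=∅
  fail(7) 'acac': from fail(6)=4 chase 'c': 4 ⇒ 5;  out=∅∪out(5)=∅
  fail(8) 'acacc': from fail(7)=5 chase 'c': 5→0 ⇒ 0;  out=∅∪out(0)=∅
  fail(9) 'acaccb': from fail(8)=0 chase 'b': 0 ⇒ 1;  out={1}∪out(1)={1}

Text stream:
i=0 'b': node 0→1
i=1 'c': node 1→2
i=2 'b': node 2→1 (via fail)
i=3 'c': node 1→2
i=4 'c': node 2→3  emit P0@[2:4]
i=5 'b': node 3→1 (via fail)
i=6 'c': node 1→2
i=7 'c': node 2→3  emit P0@[5:7]
i=8 'c': node 3→0 (via fail)
i=9 'a': node 0→4
i=10 'c': node 4→5
i=11 'c': node 5→0 (via fail)
i=12 'a': node 0→4
i=13 'b': node 4→1 (via fail)
i=14 'a': node 1→4 (via fail)
i=15 'c': node 4→5
i=16 'a': node 5→6
i=17 'c': node 6→7
i=18 'c': node 7→8
i=19 'b': node 8→9  emit P1@[14:19]
i=20 'a': node 9→4 (via fail)
i=21 'c': node 4→5
i=22 'b': node 5→1 (via fail)
i=23 'c': node 1→2
i=24 'c': node 2→3  emit P0@[22:24]
i=25 'b': node 3→1 (via fail)
i=26 'c': node 1→2
i=27 'c': node 2→3  emit P0@[25:27]
i=28 'c': node 3→0 (via fail)
i=29 'b': node 0→1
i=30 'c': node 1→2
i=31 'c': node 2→3  emit P0@[29:31]
i=32 'b': node 3→1 (via fail)
i=33 'b': node 1→1 (via fail)
i=34 'b': node 1→1 (via fail)
i=35 'c': node 1→2
i=36 'c': node 2→3  emit P0@[34:36]
i=37 'c': node 3→0 (via fail)
i=38 'a': node 0→4
i=39 'b': node 4→1 (via fail)
i=40 'a': node 1→4 (via fail)
i=41 'a': node 4→4 (via fail)
i=42 'c': node 4→5
i=43 'a': node 5→6
i=44 'c': node 6→7
i=45 'c': node 7→8
i=46 'b': node 8→9  emit P1@[41:46]
i=47 'a': node 9→4 (via fail)

All matches (sorted): [[4,0],[7,0],[19,1],[24,0],[27,0],[31,0],[36,0],[46,1]]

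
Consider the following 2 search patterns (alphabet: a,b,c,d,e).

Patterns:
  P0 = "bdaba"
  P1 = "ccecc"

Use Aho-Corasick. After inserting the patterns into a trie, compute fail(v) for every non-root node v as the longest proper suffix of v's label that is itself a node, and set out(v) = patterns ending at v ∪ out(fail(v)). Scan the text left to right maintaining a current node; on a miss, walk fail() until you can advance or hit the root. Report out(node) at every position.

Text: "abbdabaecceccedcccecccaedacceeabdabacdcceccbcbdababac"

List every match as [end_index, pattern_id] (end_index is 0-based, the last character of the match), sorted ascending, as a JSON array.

Construct AC machine:
Trie (insert patterns):
  n0 'ε': b→1 c→6
  n1 'b': d→2
  n2 'bd': a→3
  n3 'bda': b→4
  n4 'bdab': a→5
  n5 'bdaba': ·  ←P0
  n6 'c': c→7
  n7 'cc': e→8
  n8 'cce': c→9
  n9 'ccec': c→10
  n10 'ccecc': ·  ←P1

Failure links (BFS by depth):
  fail(1) 'b': from fail(0)=0 chase 'b': 0 ⇒ 0;  out=∅∪out(0)=∅
  fail(6) 'c': from fail(0)=0 chase 'c': 0 ⇒ 0;  out=∅∪out(0)=∅
  fail(2) 'bd': from fail(1)=0 chase 'd': 0 ⇒ 0;  out=∅∪out(0)=∅
  fail(7) 'cc': from fail(6)=0 chase 'c': 0 ⇒ 6;  out=∅∪out(6)=∅
  fail(3) 'bda': from fail(2)=0 chase 'a': 0 ⇒ 0;  out=∅∪out(0)=∅
  fail(8) 'cce': from fail(7)=6 chase 'e': 6→0 ⇒ 0;  out=∅∪out(0)=∅
  fail(4) 'bdab': from fail(3)=0 chase 'b': 0 ⇒ 1;  out=∅∪out(1)=∅
  fail(9) 'ccec': from fail(8)=0 chase 'c': 0 ⇒ 6;  out=∅∪out(6)=∅
  fail(5) 'bdaba': from fail(4)=1 chase 'a': 1→0 ⇒ 0;  out={0}∪out(0)={0}
  fail(10) 'ccecc': from fail(9)=6 chase 'c': 6 ⇒ 7;  out={1}∪out(7)={1}

Text stream:
i=0 'a': node 0→0
i=1 'b': node 0→1
i=2 'b': node 1→1 (via fail)
i=3 'd': node 1→2
i=4 'a': node 2→3
i=5 'b': node 3→4
i=6 'a': node 4→5  → match P0@[2:6]
i=7 'e': node 5→0 (via fail)
i=8 'c': node 0→6
i=9 'c': node 6→7
i=10 'e': node 7→8
i=11 'c': node 8→9
i=12 'c': node 9→10  → match P1@[8:12]
i=13 'e': node 10→8 (via fail)
i=14 'd': node 8→0 (via fail)
i=15 'c': node 0→6
i=16 'c': node 6→7
i=17 'c': node 7→7 (via fail)
i=18 'e': node 7→8
i=19 'c': node 8→9
i=20 'c': node 9→10  → match P1@[16:20]
i=21 'c': node 10→7 (via fail)
i=22 'a': node 7→0 (via fail)
i=23 'e': node 0→0
i=24 'd': node 0→0
i=25 'a': node 0→0
i=26 'c': node 0→6
i=27 'c': node 6→7
i=28 'e': node 7→8
i=29 'e': node 8→0 (via fail)
i=30 'a': node 0→0
i=31 'b': node 0→1
i=32 'd': node 1→2
i=33 'a': node 2→3
i=34 'b': node 3→4
i=35 'a': node 4→5  → match P0@[31:35]
i=36 'c': node 5→6 (via fail)
i=37 'd': node 6→0 (via fail)
i=38 'c': node 0→6
i=39 'c': node 6→7
i=40 'e': node 7→8
i=41 'c': node 8→9
i=42 'c': node 9→10  → match P1@[38:42]
i=43 'b': node 10→1 (via fail)
i=44 'c': node 1→6 (via fail)
i=45 'b': node 6→1 (via fail)
i=46 'd': node 1→2
i=47 'a': node 2→3
i=48 'b': node 3→4
i=49 'a': node 4→5  → match P0@[45:49]
i=50 'b': node 5→1 (via fail)
i=51 'a': node 1→0 (via fail)
i=52 'c': node 0→6

Matches: [[6,0],[12,1],[20,1],[35,0],[42,1],[49,0]]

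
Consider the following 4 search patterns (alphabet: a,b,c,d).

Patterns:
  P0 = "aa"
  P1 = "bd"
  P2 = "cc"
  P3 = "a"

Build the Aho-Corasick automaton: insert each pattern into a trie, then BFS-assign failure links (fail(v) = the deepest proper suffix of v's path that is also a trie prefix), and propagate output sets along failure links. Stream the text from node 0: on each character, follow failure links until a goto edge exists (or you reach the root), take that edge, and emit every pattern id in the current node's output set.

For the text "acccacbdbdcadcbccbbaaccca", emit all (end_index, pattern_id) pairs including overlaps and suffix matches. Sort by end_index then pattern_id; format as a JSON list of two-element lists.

Construct AC machine:
Trie (insert patterns):
  0='ε' goto a→1 b→3 c→5
  1='a' goto a→2  [P3 ends]
  2='aa' goto ·  [P0 ends]
  3='b' goto d→4
  4='bd' goto ·  [P1 ends]
  5='c' goto c→6
  6='cc' goto ·  [P2 ends]

BFS fail/out derivation:
  fail(1) 'a': from fail(0)=0 chase 'a': 0 ⇒ 0;  out={3}∪out(0)={3}
  fail(3) 'b': from fail(0)=0 chase 'b': 0 ⇒ 0;  out=∅∪out(0)=∅
  fail(5) 'c': from fail(0)=0 chase 'c': 0 ⇒ 0;  out=∅∪out(0)=∅
  fail(2) 'aa': from fail(1)=0 chase 'a': 0 ⇒ 1;  out={0}∪out(1)={0,3}
  fail(4) 'bd': from fail(3)=0 chase 'd': 0 ⇒ 0;  out={1}∪out(0)={1}
  fail(6) 'cc': from fail(5)=0 chase 'c': 0 ⇒ 5;  out={2}∪out(5)={2}

Scan:
pos 0 'a': at 1  emit P3@[0:0]
pos 1 'c': at 5 (via fail)
pos 2 'c': at 6  emit P2@[1:2]
pos 3 'c': at 6 (via fail)  emit P2@[2:3]
pos 4 'a': at 1 (via fail)  emit P3@[4:4]
pos 5 'c': at 5 (via fail)
pos 6 'b': at 3 (via fail)
pos 7 'd': at 4  emit P1@[6:7]
pos 8 'b': at 3 (via fail)
pos 9 'd': at 4  emit P1@[8:9]
pos 10 'c': at 5 (via fail)
pos 11 'a': at 1 (via fail)  emit P3@[11:11]
pos 12 'd': at 0 (via fail)
pos 13 'c': at 5
pos 14 'b': at 3 (via fail)
pos 15 'c': at 5 (via fail)
pos 16 'c': at 6  emit P2@[15:16]
pos 17 'b': at 3 (via fail)
pos 18 'b': at 3 (via fail)
pos 19 'a': at 1 (via fail)  emit P3@[19:19]
pos 20 'a': at 2  emit P0@[19:20],P3@[20:20]
pos 21 'c': at 5 (via fail)
pos 22 'c': at 6  emit P2@[21:22]
pos 23 'c': at 6 (via fail)  emit P2@[22:23]
pos 24 'a': at 1 (via fail)  emit P3@[24:24]

Result: [[0,3],[2,2],[3,2],[4,3],[7,1],[9,1],[11,3],[16,2],[19,3],[20,0],[20,3],[22,2],[23,2],[24,3]]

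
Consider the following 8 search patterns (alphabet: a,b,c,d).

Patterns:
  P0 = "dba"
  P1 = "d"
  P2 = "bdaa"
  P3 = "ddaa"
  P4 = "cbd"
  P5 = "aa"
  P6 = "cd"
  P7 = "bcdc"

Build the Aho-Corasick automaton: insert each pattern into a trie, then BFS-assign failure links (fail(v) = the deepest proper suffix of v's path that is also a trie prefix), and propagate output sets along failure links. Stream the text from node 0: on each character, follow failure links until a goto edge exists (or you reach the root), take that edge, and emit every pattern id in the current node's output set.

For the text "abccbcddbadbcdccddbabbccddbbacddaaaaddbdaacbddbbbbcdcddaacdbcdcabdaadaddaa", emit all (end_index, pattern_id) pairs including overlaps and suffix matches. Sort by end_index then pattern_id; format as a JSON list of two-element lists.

Construct AC machine:
Trie nodes:
  n0 'ε': a→14 b→4 c→11 d→1
  n1 'd': b→2 d→8  ←P1
  n2 'db': a→3
  n3 'dba': ·  ←P0
  n4 'b': c→17 d→5
  n5 'bd': a→6
  n6 'bda': a→7
  n7 'bdaa': ·  ←P2
  n8 'dd': a→9
  n9 'dda': a→10
  n10 'ddaa': ·  ←P3
  n11 'c': b→12 d→16
  n12 'cb': d→13
  n13 'cbd': ·  ←P4
  n14 'a': a→15
  n15 'aa': ·  ←P5
  n16 'cd': ·  ←P6
  n17 'bc': d→18
  n18 'bcd': c→19
  n19 'bcdc': ·  ←P7

BFS fail/out derivation:
  fail(1) 'd': from fail(0)=0 chase 'd': 0 ⇒ 0;  out={1}∪out(0)={1}
  fail(4) 'b': from fail(0)=0 chase 'b': 0 ⇒ 0;  out=∅∪out(0)=∅
  fail(11) 'c': from fail(0)=0 chase 'c': 0 ⇒ 0;  out=∅∪out(0)=∅
  fail(14) 'a': from fail(0)=0 chase 'a': 0 ⇒ 0;  out=∅∪out(0)=∅
  fail(2) 'db': from fail(1)=0 chase 'b': 0 ⇒ 4;  out=∅∪out(4)=∅
  fail(5) 'bd': from fail(4)=0 chase 'd': 0 ⇒ 1;  out=∅∪out(1)={1}
  fail(8) 'dd': from fail(1)=0 chase 'd': 0 ⇒ 1;  out=∅∪out(1)={1}
  fail(12) 'cb': from fail(11)=0 chase 'b': 0 ⇒ 4;  out=∅∪out(4)=∅
  fail(15) 'aa': from fail(14)=0 chase 'a': 0 ⇒ 14;  out={5}∪out(14)={5}
  fail(16) 'cd': from fail(11)=0 chase 'd': 0 ⇒ 1;  out={6}∪out(1)={1,6}
  fail(17) 'bc': from fail(4)=0 chase 'c': 0 ⇒ 11;  out=∅∪out(11)=∅
  fail(3) 'dba': from fail(2)=4 chase 'a': 4→0 ⇒ 14;  out={0}∪out(14)={0}
  fail(6) 'bda': from fail(5)=1 chase 'a': 1→0 ⇒ 14;  out=∅∪out(14)=∅
  fail(9) 'dda': from fail(8)=1 chase 'a': 1→0 ⇒ 14;  out=∅∪out(14)=∅
  fail(13) 'cbd': from fail(12)=4 chase 'd': 4 ⇒ 5;  out={4}∪out(5)={1,4}
  fail(18) 'bcd': from fail(17)=11 chase 'd': 11 ⇒ 16;  out=∅∪out(16)={1,6}
  fail(7) 'bdaa': from fail(6)=14 chase 'a': 14 ⇒ 15;  out={2}∪out(15)={2,5}
  fail(10) 'ddaa': from fail(9)=14 chase 'a': 14 ⇒ 15;  out={3}∪out(15)={3,5}
  fail(19) 'bcdc': from fail(18)=16 chase 'c': 16→1→0 ⇒ 11;  out={7}∪out(11)={7}

Run:
[0] read 'a'  n0⇒n14
[1] read 'b'  n14⇒n4 ·f
[2] read 'c'  n4⇒n17
[3] read 'c'  n17⇒n11 ·f
[4] read 'b'  n11⇒n12
[5] read 'c'  n12⇒n17 ·f
[6] read 'd'  n17⇒n18  emit P1@[6:6],P6@[5:6]
[7] read 'd'  n18⇒n8 ·f  emit P1@[7:7]
[8] read 'b'  n8⇒n2 ·f
[9] read 'a'  n2⇒n3  emit P0@[7:9]
[10] read 'd'  n3⇒n1 ·f  emit P1@[10:10]
[11] read 'b'  n1⇒n2
[12] read 'c'  n2⇒n17 ·f
[13] read 'd'  n17⇒n18  emit P1@[13:13],P6@[12:13]
[14] read 'c'  n18⇒n19  emit P7@[11:14]
[15] read 'c'  n19⇒n11 ·f
[16] read 'd'  n11⇒n16  emit P1@[16:16],P6@[15:16]
[17] read 'd'  n16⇒n8 ·f  emit P1@[17:17]
[18] read 'b'  n8⇒n2 ·f
[19] read 'a'  n2⇒n3  emit P0@[17:19]
[20] read 'b'  n3⇒n4 ·f
[21] read 'b'  n4⇒n4 ·f
[22] read 'c'  n4⇒n17
[23] read 'c'  n17⇒n11 ·f
[24] read 'd'  n11⇒n16  emit P1@[24:24],P6@[23:24]
[25] read 'd'  n16⇒n8 ·f  emit P1@[25:25]
[26] read 'b'  n8⇒n2 ·f
[27] read 'b'  n2⇒n4 ·f
[28] read 'a'  n4⇒n14 ·f
[29] read 'c'  n14⇒n11 ·f
[30] read 'd'  n11⇒n16  emit P1@[30:30],P6@[29:30]
[31] read 'd'  n16⇒n8 ·f  emit P1@[31:31]
[32] read 'a'  n8⇒n9
[33] read 'a'  n9⇒n10  emit P3@[30:33],P5@[32:33]
[34] read 'a'  n10⇒n15 ·f  emit P5@[33:34]
[35] read 'a'  n15⇒n15 ·f  emit P5@[34:35]
[36] read 'd'  n15⇒n1 ·f  emit P1@[36:36]
[37] read 'd'  n1⇒n8  emit P1@[37:37]
[38] read 'b'  n8⇒n2 ·f
[39] read 'd'  n2⇒n5 ·f  emit P1@[39:39]
[40] read 'a'  n5⇒n6
[41] read 'a'  n6⇒n7  emit P2@[38:41],P5@[40:41]
[42] read 'c'  n7⇒n11 ·f
[43] read 'b'  n11⇒n12
[44] read 'd'  n12⇒n13  emit P1@[44:44],P4@[42:44]
[45] read 'd'  n13⇒n8 ·f  emit P1@[45:45]
[46] read 'b'  n8⇒n2 ·f
[47] read 'b'  n2⇒n4 ·f
[48] read 'b'  n4⇒n4 ·f
[49] read 'b'  n4⇒n4 ·f
[50] read 'c'  n4⇒n17
[51] read 'd'  n17⇒n18  emit P1@[51:51],P6@[50:51]
[52] read 'c'  n18⇒n19  emit P7@[49:52]
[53] read 'd'  n19⇒n16 ·f  emit P1@[53:53],P6@[52:53]
[54] read 'd'  n16⇒n8 ·f  emit P1@[54:54]
[55] read 'a'  n8⇒n9
[56] read 'a'  n9⇒n10  emit P3@[53:56],P5@[55:56]
[57] read 'c'  n10⇒n11 ·f
[58] read 'd'  n11⇒n16  emit P1@[58:58],P6@[57:58]
[59] read 'b'  n16⇒n2 ·f
[60] read 'c'  n2⇒n17 ·f
[61] read 'd'  n17⇒n18  emit P1@[61:61],P6@[60:61]
[62] read 'c'  n18⇒n19  emit P7@[59:62]
[63] read 'a'  n19⇒n14 ·f
[64] read 'b'  n14⇒n4 ·f
[65] read 'd'  n4⇒n5  emit P1@[65:65]
[66] read 'a'  n5⇒n6
[67] read 'a'  n6⇒n7  emit P2@[64:67],P5@[66:67]
[68] read 'd'  n7⇒n1 ·f  emit P1@[68:68]
[69] read 'a'  n1⇒n14 ·f
[70] read 'd'  n14⇒n1 ·f  emit P1@[70:70]
[71] read 'd'  n1⇒n8  emit P1@[71:71]
[72] read 'a'  n8⇒n9
[73] read 'a'  n9⇒n10  emit P3@[70:73],P5@[72:73]

Matches: [[6,1],[6,6],[7,1],[9,0],[10,1],[13,1],[13,6],[14,7],[16,1],[16,6],[17,1],[19,0],[24,1],[24,6],[25,1],[30,1],[30,6],[31,1],[33,3],[33,5],[34,5],[35,5],[36,1],[37,1],[39,1],[41,2],[41,5],[44,1],[44,4],[45,1],[51,1],[51,6],[52,7],[53,1],[53,6],[54,1],[56,3],[56,5],[58,1],[58,6],[61,1],[61,6],[62,7],[65,1],[67,2],[67,5],[68,1],[70,1],[71,1],[73,3],[73,5]]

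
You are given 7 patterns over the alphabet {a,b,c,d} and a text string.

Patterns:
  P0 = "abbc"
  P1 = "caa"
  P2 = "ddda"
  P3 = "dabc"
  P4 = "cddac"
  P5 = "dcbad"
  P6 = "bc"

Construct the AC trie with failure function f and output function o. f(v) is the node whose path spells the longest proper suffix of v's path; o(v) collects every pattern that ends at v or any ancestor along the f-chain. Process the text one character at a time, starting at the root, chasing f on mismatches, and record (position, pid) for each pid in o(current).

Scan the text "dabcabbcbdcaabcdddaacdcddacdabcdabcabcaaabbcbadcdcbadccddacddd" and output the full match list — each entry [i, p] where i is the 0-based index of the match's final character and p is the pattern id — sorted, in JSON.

Build automaton:
Trie (insert patterns):
  0='ε' goto a→1 b→23 c→5 d→8
  1='a' goto b→2
  2='ab' goto b→3
  3='abb' goto c→4
  4='abbc' goto ·  [P0 ends]
  5='c' goto a→6 d→15
  6='ca' goto a→7
  7='caa' goto ·  [P1 ends]
  8='d' goto a→12 c→19 d→9
  9='dd' goto d→10
  10='ddd' goto a→11
  11='ddda' goto ·  [P2 ends]
  12='da' goto b→13
  13='dab' goto c→14
  14='dabc' goto ·  [P3 ends]
  15='cd' goto d→16
  16='cdd' goto a→17
  17='cdda' goto c→18
  18='cddac' goto ·  [P4 ends]
  19='dc' goto b→20
  20='dcb' goto a→21
  21='dcba' goto d→22
  22='dcbad' goto ·  [P5 ends]
  23='b' goto c→24
  24='bc' goto ·  [P6 ends]

Failure links (BFS by depth):
  n1('a'): parent n0 fail=0; on 'a' 0 → fail=0;  out ∅∪∅=∅
  n5('c'): parent n0 fail=0; on 'c' 0 → fail=0;  out ∅∪∅=∅
  n8('d'): parent n0 fail=0; on 'd' 0 → fail=0;  out ∅∪∅=∅
  n23('b'): parent n0 fail=0; on 'b' 0 → fail=0;  out ∅∪∅=∅
  n2('ab'): parent n1 fail=0; on 'b' 0 → fail=23;  out ∅∪∅=∅
  n6('ca'): parent n5 fail=0; on 'a' 0 → fail=1;  out ∅∪∅=∅
  n9('dd'): parent n8 fail=0; on 'd' 0 → fail=8;  out ∅∪∅=∅
  n12('da'): parent n8 fail=0; on 'a' 0 → fail=1;  out ∅∪∅=∅
  n15('cd'): parent n5 fail=0; on 'd' 0 → fail=8;  out ∅∪∅=∅
  n19('dc'): parent n8 fail=0; on 'c' 0 → fail=5;  out ∅∪∅=∅
  n24('bc'): parent n23 fail=0; on 'c' 0 → fail=5;  out {6}∪∅={6}
  n3('abb'): parent n2 fail=23; on 'b' 23→0 → fail=23;  out ∅∪∅=∅
  n7('caa'): parent n6 fail=1; on 'a' 1→0 → fail=1;  out {1}∪∅={1}
  n10('ddd'): parent n9 fail=8; on 'd' 8 → fail=9;  out ∅∪∅=∅
  n13('dab'): parent n12 fail=1; on 'b' 1 → fail=2;  out ∅∪∅=∅
  n16('cdd'): parent n15 fail=8; on 'd' 8 → fail=9;  out ∅∪∅=∅
  n20('dcb'): parent n19 fail=5; on 'b' 5→0 → fail=23;  out ∅∪∅=∅
  n4('abbc'): parent n3 fail=23; on 'c' 23 → fail=24;  out {0}∪{6}={0,6}
  n11('ddda'): parent n10 fail=9; on 'a' 9→8 → fail=12;  out {2}∪∅={2}
  n14('dabc'): parent n13 fail=2; on 'c' 2→23 → fail=24;  out {3}∪{6}={3,6}
  n17('cdda'): parent n16 fail=9; on 'a' 9→8 → fail=12;  out ∅∪∅=∅
  n21('dcba'): parent n20 fail=23; on 'a' 23→0 → fail=1;  out ∅∪∅=∅
  n18('cddac'): parent n17 fail=12; on 'c' 12→1→0 → fail=5;  out {4}∪∅={4}
  n22('dcbad'): parent n21 fail=1; on 'd' 1→0 → fail=8;  out {5}∪∅={5}

Run:
[0] read 'd'  n0⇒n8
[1] read 'a'  n8⇒n12
[2] read 'b'  n12⇒n13
[3] read 'c'  n13⇒n14  → match P3@[0:3],P6@[2:3]
[4] read 'a'  n14⇒n6 ·f
[5] read 'b'  n6⇒n2 ·f
[6] read 'b'  n2⇒n3
[7] read 'c'  n3⇒n4  → match P0@[4:7],P6@[6:7]
[8] read 'b'  n4⇒n23 ·f
[9] read 'd'  n23⇒n8 ·f
[10] read 'c'  n8⇒n19
[11] read 'a'  n19⇒n6 ·f
[12] read 'a'  n6⇒n7  → match P1@[10:12]
[13] read 'b'  n7⇒n2 ·f
[14] read 'c'  n2⇒n24 ·f  → match P6@[13:14]
[15] read 'd'  n24⇒n15 ·f
[16] read 'd'  n15⇒n16
[17] read 'd'  n16⇒n10 ·f
[18] read 'a'  n10⇒n11  → match P2@[15:18]
[19] read 'a'  n11⇒n1 ·f
[20] read 'c'  n1⇒n5 ·f
[21] read 'd'  n5⇒n15
[22] read 'c'  n15⇒n19 ·f
[23] read 'd'  n19⇒n15 ·f
[24] read 'd'  n15⇒n16
[25] read 'a'  n16⇒n17
[26] read 'c'  n17⇒n18  → match P4@[22:26]
[27] read 'd'  n18⇒n15 ·f
[28] read 'a'  n15⇒n12 ·f
[29] read 'b'  n12⇒n13
[30] read 'c'  n13⇒n14  → match P3@[27:30],P6@[29:30]
[31] read 'd'  n14⇒n15 ·f
[32] read 'a'  n15⇒n12 ·f
[33] read 'b'  n12⇒n13
[34] read 'c'  n13⇒n14  → match P3@[31:34],P6@[33:34]
[35] read 'a'  n14⇒n6 ·f
[36] read 'b'  n6⇒n2 ·f
[37] read 'c'  n2⇒n24 ·f  → match P6@[36:37]
[38] read 'a'  n24⇒n6 ·f
[39] read 'a'  n6⇒n7  → match P1@[37:39]
[40] read 'a'  n7⇒n1 ·f
[41] read 'b'  n1⇒n2
[42] read 'b'  n2⇒n3
[43] read 'c'  n3⇒n4  → match P0@[40:43],P6@[42:43]
[44] read 'b'  n4⇒n23 ·f
[45] read 'a'  n23⇒n1 ·f
[46] read 'd'  n1⇒n8 ·f
[47] read 'c'  n8⇒n19
[48] read 'd'  n19⇒n15 ·f
[49] read 'c'  n15⇒n19 ·f
[50] read 'b'  n19⇒n20
[51] read 'a'  n20⇒n21
[52] read 'd'  n21⇒n22  → match P5@[48:52]
[53] read 'c'  n22⇒n19 ·f
[54] read 'c'  n19⇒n5 ·f
[55] read 'd'  n5⇒n15
[56] read 'd'  n15⇒n16
[57] read 'a'  n16⇒n17
[58] read 'c'  n17⇒n18  → match P4@[54:58]
[59] read 'd'  n18⇒n15 ·f
[60] read 'd'  n15⇒n16
[61] read 'd'  n16⇒n10 ·f

All matches (sorted): [[3,3],[3,6],[7,0],[7,6],[12,1],[14,6],[18,2],[26,4],[30,3],[30,6],[34,3],[34,6],[37,6],[39,1],[43,0],[43,6],[52,5],[58,4]]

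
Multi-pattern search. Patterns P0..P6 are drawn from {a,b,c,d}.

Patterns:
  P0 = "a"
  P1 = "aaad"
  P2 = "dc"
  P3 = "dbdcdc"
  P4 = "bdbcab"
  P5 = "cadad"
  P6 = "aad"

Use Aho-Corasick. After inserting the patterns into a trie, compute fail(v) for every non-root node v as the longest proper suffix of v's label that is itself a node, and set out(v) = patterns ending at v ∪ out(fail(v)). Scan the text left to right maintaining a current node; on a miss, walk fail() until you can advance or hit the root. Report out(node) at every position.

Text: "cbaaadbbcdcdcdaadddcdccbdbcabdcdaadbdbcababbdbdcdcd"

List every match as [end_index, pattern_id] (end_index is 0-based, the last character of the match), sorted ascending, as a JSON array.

Construct AC machine:
Trie (insert patterns):
  0='ε' goto a→1 b→12 c→18 d→5
  1='a' goto a→2  ←P0
  2='aa' goto a→3 d→23
  3='aaa' goto d→4
  4='aaad' goto ·  ←P1
  5='d' goto b→7 c→6
  6='dc' goto ·  ←P2
  7='db' goto d→8
  8='dbd' goto c→9
  9='dbdc' goto d→10
  10='dbdcd' goto c→11
  11='dbdcdc' goto ·  ←P3
  12='b' goto d→13
  13='bd' goto b→14
  14='bdb' goto c→15
  15='bdbc' goto a→16
  16='bdbca' goto b→17
  17='bdbcab' goto ·  ←P4
  18='c' goto a→19
  19='ca' goto d→20
  20='cad' goto a→21
  21='cada' goto d→22
  22='cadad' goto ·  ←P5
  23='aad' goto ·  ←P6

Failure links (BFS by depth):
  fail(1) 'a': from fail(0)=0 chase 'a': 0 ⇒ 0;  out={0}∪out(0)={0}
  fail(5) 'd': from fail(0)=0 chase 'd': 0 ⇒ 0;  out=∅∪out(0)=∅
  fail(12) 'b': from fail(0)=0 chase 'b': 0 ⇒ 0;  out=∅∪out(0)=∅
  fail(18) 'c': from fail(0)=0 chase 'c': 0 ⇒ 0;  out=∅∪out(0)=∅
  fail(2) 'aa': from fail(1)=0 chase 'a': 0 ⇒ 1;  out=∅∪out(1)={0}
  fail(6) 'dc': from fail(5)=0 chase 'c': 0 ⇒ 18;  out={2}∪out(18)={2}
  fail(7) 'db': from fail(5)=0 chase 'b': 0 ⇒ 12;  out=∅∪out(12)=∅
  fail(13) 'bd': from fail(12)=0 chase 'd': 0 ⇒ 5;  out=∅∪out(5)=∅
  fail(19) 'ca': from fail(18)=0 chase 'a': 0 ⇒ 1;  out=∅∪out(1)={0}
  fail(3) 'aaa': from fail(2)=1 chase 'a': 1 ⇒ 2;  out=∅∪out(2)={0}
  fail(8) 'dbd': from fail(7)=12 chase 'd': 12 ⇒ 13;  out=∅∪out(13)=∅
  fail(14) 'bdb': from fail(13)=5 chase 'b': 5 ⇒ 7;  out=∅∪out(7)=∅
  fail(20) 'cad': from fail(19)=1 chase 'd': 1→0 ⇒ 5;  out=∅∪out(5)=∅
  fail(23) 'aad': from fail(2)=1 chase 'd': 1→0 ⇒ 5;  out={6}∪out(5)={6}
  fail(4) 'aaad': from fail(3)=2 chase 'd': 2 ⇒ 23;  out={1}∪out(23)={1,6}
  fail(9) 'dbdc': from fail(8)=13 chase 'c': 13→5 ⇒ 6;  out=∅∪out(6)={2}
  fail(15) 'bdbc': from fail(14)=7 chase 'c': 7→12→0 ⇒ 18;  out=∅∪out(18)=∅
  fail(21) 'cada': from fail(20)=5 chase 'a': 5→0 ⇒ 1;  out=∅∪out(1)={0}
  fail(10) 'dbdcd': from fail(9)=6 chase 'd': 6→18→0 ⇒ 5;  out=∅∪out(5)=∅
  fail(16) 'bdbca': from fail(15)=18 chase 'a': 18 ⇒ 19;  out=∅∪out(19)={0}
  fail(22) 'cadad': from fail(21)=1 chase 'd': 1→0 ⇒ 5;  out={5}∪out(5)={5}
  fail(11) 'dbdcdc': from fail(10)=5 chase 'c': 5 ⇒ 6;  out={3}∪out(6)={2,3}
  fail(17) 'bdbcab': from fail(16)=19 chase 'b': 19→1→0 ⇒ 12;  out={4}∪out(12)={4}

Scan:
[0] read 'c'  n0⇒n18
[1] read 'b'  n18⇒n12 (fail-walked)
[2] read 'a'  n12⇒n1 (fail-walked)  emit P0@[2:2]
[3] read 'a'  n1⇒n2  emit P0@[3:3]
[4] read 'a'  n2⇒n3  emit P0@[4:4]
[5] read 'd'  n3⇒n4  emit P1@[2:5],P6@[3:5]
[6] read 'b'  n4⇒n7 (fail-walked)
[7] read 'b'  n7⇒n12 (fail-walked)
[8] read 'c'  n12⇒n18 (fail-walked)
[9] read 'd'  n18⇒n5 (fail-walked)
[10] read 'c'  n5⇒n6  emit P2@[9:10]
[11] read 'd'  n6⇒n5 (fail-walked)
[12] read 'c'  n5⇒n6  emit P2@[11:12]
[13] read 'd'  n6⇒n5 (fail-walked)
[14] read 'a'  n5⇒n1 (fail-walked)  emit P0@[14:14]
[15] read 'a'  n1⇒n2  emit P0@[15:15]
[16] read 'd'  n2⇒n23  emit P6@[14:16]
[17] read 'd'  n23⇒n5 (fail-walked)
[18] read 'd'  n5⇒n5 (fail-walked)
[19] read 'c'  n5⇒n6  emit P2@[18:19]
[20] read 'd'  n6⇒n5 (fail-walked)
[21] read 'c'  n5⇒n6  emit P2@[20:21]
[22] read 'c'  n6⇒n18 (fail-walked)
[23] read 'b'  n18⇒n12 (fail-walked)
[24] read 'd'  n12⇒n13
[25] read 'b'  n13⇒n14
[26] read 'c'  n14⇒n15
[27] read 'a'  n15⇒n16  emit P0@[27:27]
[28] read 'b'  n16⇒n17  emit P4@[23:28]
[29] read 'd'  n17⇒n13 (fail-walked)
[30] read 'c'  n13⇒n6 (fail-walked)  emit P2@[29:30]
[31] read 'd'  n6⇒n5 (fail-walked)
[32] read 'a'  n5⇒n1 (fail-walked)  emit P0@[32:32]
[33] read 'a'  n1⇒n2  emit P0@[33:33]
[34] read 'd'  n2⇒n23  emit P6@[32:34]
[35] read 'b'  n23⇒n7 (fail-walked)
[36] read 'd'  n7⇒n8
[37] read 'b'  n8⇒n14 (fail-walked)
[38] read 'c'  n14⇒n15
[39] read 'a'  n15⇒n16  emit P0@[39:39]
[40] read 'b'  n16⇒n17  emit P4@[35:40]
[41] read 'a'  n17⇒n1 (fail-walked)  emit P0@[41:41]
[42] read 'b'  n1⇒n12 (fail-walked)
[43] read 'b'  n12⇒n12 (fail-walked)
[44] read 'd'  n12⇒n13
[45] read 'b'  n13⇒n14
[46] read 'd'  n14⇒n8 (fail-walked)
[47] read 'c'  n8⇒n9  emit P2@[46:47]
[48] read 'd'  n9⇒n10
[49] read 'c'  n10⇒n11  emit P2@[48:49],P3@[44:49]
[50] read 'd'  n11⇒n5 (fail-walked)

Result: [[2,0],[3,0],[4,0],[5,1],[5,6],[10,2],[12,2],[14,0],[15,0],[16,6],[19,2],[21,2],[27,0],[28,4],[30,2],[32,0],[33,0],[34,6],[39,0],[40,4],[41,0],[47,2],[49,2],[49,3]]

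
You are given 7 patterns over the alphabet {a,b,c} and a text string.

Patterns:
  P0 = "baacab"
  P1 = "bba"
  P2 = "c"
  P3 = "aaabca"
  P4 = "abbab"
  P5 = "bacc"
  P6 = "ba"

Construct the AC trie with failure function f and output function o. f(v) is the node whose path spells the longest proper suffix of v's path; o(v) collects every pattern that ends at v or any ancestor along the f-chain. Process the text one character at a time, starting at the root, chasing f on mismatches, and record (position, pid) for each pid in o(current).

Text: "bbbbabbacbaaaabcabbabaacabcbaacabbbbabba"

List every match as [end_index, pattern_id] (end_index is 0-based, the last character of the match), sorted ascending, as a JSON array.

Build automaton:
Trie nodes:
  n0 'ε': a→10 b→1 c→9
  n1 'b': a→2 b→7
  n2 'ba': a→3 c→20  [P6 ends]
  n3 'baa': c→4
  n4 'baac': a→5
  n5 'baaca': b→6
  n6 'baacab': ·  [P0 ends]
  n7 'bb': a→8
  n8 'bba': ·  [P1 ends]
  n9 'c': ·  [P2 ends]
  n10 'a': a→11 b→16
  n11 'aa': a→12
  n12 'aaa': b→13
  n13 'aaab': c→14
  n14 'aaabc': a→15
  n15 'aaabca': ·  [P3 ends]
  n16 'ab': b→17
  n17 'abb': a→18
  n18 'abba': b→19
  n19 'abbab': ·  [P4 ends]
  n20 'bac': c→21
  n21 'bacc': ·  [P5 ends]

BFS fail/out derivation:
  fail(1) 'b': from fail(0)=0 chase 'b': 0 ⇒ 0;  out=∅∪out(0)=∅
  fail(9) 'c': from fail(0)=0 chase 'c': 0 ⇒ 0;  out={2}∪out(0)={2}
  fail(10) 'a': from fail(0)=0 chase 'a': 0 ⇒ 0;  out=∅∪out(0)=∅
  fail(2) 'ba': from fail(1)=0 chase 'a': 0 ⇒ 10;  out={6}∪out(10)={6}
  fail(7) 'bb': from fail(1)=0 chase 'b': 0 ⇒ 1;  out=∅∪out(1)=∅
  fail(11) 'aa': from fail(10)=0 chase 'a': 0 ⇒ 10;  out=∅∪out(10)=∅
  fail(16) 'ab': from fail(10)=0 chase 'b': 0 ⇒ 1;  out=∅∪out(1)=∅
  fail(3) 'baa': from fail(2)=10 chase 'a': 10 ⇒ 11;  out=∅∪out(11)=∅
  fail(8) 'bba': from fail(7)=1 chase 'a': 1 ⇒ 2;  out={1}∪out(2)={1,6}
  fail(12) 'aaa': from fail(11)=10 chase 'a': 10 ⇒ 11;  out=∅∪out(11)=∅
  fail(17) 'abb': from fail(16)=1 chase 'b': 1 ⇒ 7;  out=∅∪out(7)=∅
  fail(20) 'bac': from fail(2)=10 chase 'c': 10→0 ⇒ 9;  out=∅∪out(9)={2}
  fail(4) 'baac': from fail(3)=11 chase 'c': 11→10→0 ⇒ 9;  out=∅∪out(9)={2}
  fail(13) 'aaab': from fail(12)=11 chase 'b': 11→10 ⇒ 16;  out=∅∪out(16)=∅
  fail(18) 'abba': from fail(17)=7 chase 'a': 7 ⇒ 8;  out=∅∪out(8)={1,6}
  fail(21) 'bacc': from fail(20)=9 chase 'c': 9→0 ⇒ 9;  out={5}∪out(9)={2,5}
  fail(5) 'baaca': from fail(4)=9 chase 'a': 9→0 ⇒ 10;  out=∅∪out(10)=∅
  fail(14) 'aaabc': from fail(13)=16 chase 'c': 16→1→0 ⇒ 9;  out=∅∪out(9)={2}
  fail(19) 'abbab': from fail(18)=8 chase 'b': 8→2→10 ⇒ 16;  out={4}∪out(16)={4}
  fail(6) 'baacab': from fail(5)=10 chase 'b': 10 ⇒ 16;  out={0}∪out(16)={0}
  fail(15) 'aaabca': from fail(14)=9 chase 'a': 9→0 ⇒ 10;  out={3}∪out(10)={3}

Scan:
pos 0 'b': at 1
pos 1 'b': at 7
pos 2 'b': at 7 (via fail)
pos 3 'b': at 7 (via fail)
pos 4 'a': at 8  emit P1@[2:4],P6@[3:4]
pos 5 'b': at 16 (via fail)
pos 6 'b': at 17
pos 7 'a': at 18  emit P1@[5:7],P6@[6:7]
pos 8 'c': at 20 (via fail)  emit P2@[8:8]
pos 9 'b': at 1 (via fail)
pos 10 'a': at 2  emit P6@[9:10]
pos 11 'a': at 3
pos 12 'a': at 12 (via fail)
pos 13 'a': at 12 (via fail)
pos 14 'b': at 13
pos 15 'c': at 14  emit P2@[15:15]
pos 16 'a': at 15  emit P3@[11:16]
pos 17 'b': at 16 (via fail)
pos 18 'b': at 17
pos 19 'a': at 18  emit P1@[17:19],P6@[18:19]
pos 20 'b': at 19  emit P4@[16:20]
pos 21 'a': at 2 (via fail)  emit P6@[20:21]
pos 22 'a': at 3
pos 23 'c': at 4  emit P2@[23:23]
pos 24 'a': at 5
pos 25 'b': at 6  emit P0@[20:25]
pos 26 'c': at 9 (via fail)  emit P2@[26:26]
pos 27 'b': at 1 (via fail)
pos 28 'a': at 2  emit P6@[27:28]
pos 29 'a': at 3
pos 30 'c': at 4  emit P2@[30:30]
pos 31 'a': at 5
pos 32 'b': at 6  emit P0@[27:32]
pos 33 'b': at 17 (via fail)
pos 34 'b': at 7 (via fail)
pos 35 'b': at 7 (via fail)
pos 36 'a': at 8  emit P1@[34:36],P6@[35:36]
pos 37 'b': at 16 (via fail)
pos 38 'b': at 17
pos 39 'a': at 18  emit P1@[37:39],P6@[38:39]

Matches: [[4,1],[4,6],[7,1],[7,6],[8,2],[10,6],[15,2],[16,3],[19,1],[19,6],[20,4],[21,6],[23,2],[25,0],[26,2],[28,6],[30,2],[32,0],[36,1],[36,6],[39,1],[39,6]]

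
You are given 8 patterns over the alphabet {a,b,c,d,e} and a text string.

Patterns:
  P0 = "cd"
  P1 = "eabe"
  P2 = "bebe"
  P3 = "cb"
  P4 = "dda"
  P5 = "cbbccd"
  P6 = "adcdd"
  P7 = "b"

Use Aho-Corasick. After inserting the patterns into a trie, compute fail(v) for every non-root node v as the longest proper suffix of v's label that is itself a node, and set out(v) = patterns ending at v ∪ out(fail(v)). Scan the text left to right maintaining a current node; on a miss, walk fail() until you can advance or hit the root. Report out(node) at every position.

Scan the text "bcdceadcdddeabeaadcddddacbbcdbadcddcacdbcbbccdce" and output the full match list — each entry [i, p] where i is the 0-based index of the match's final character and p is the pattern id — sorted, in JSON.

Build:
Trie (insert patterns):
  0='ε' goto a→19 b→7 c→1 d→12 e→3
  1='c' goto b→11 d→2
  2='cd' goto ·  [P0 ends]
  3='e' goto a→4
  4='ea' goto b→5
  5='eab' goto e→6
  6='eabe' goto ·  [P1 ends]
  7='b' goto e→8  [P7 ends]
  8='be' goto b→9
  9='beb' goto e→10
  10='bebe' goto ·  [P2 ends]
  11='cb' goto b→15  [P3 ends]
  12='d' goto d→13
  13='dd' goto a→14
  14='dda' goto ·  [P4 ends]
  15='cbb' goto c→16
  16='cbbc' goto c→17
  17='cbbcc' goto d→18
  18='cbbccd' goto ·  [P5 ends]
  19='a' goto d→20
  20='ad' goto c→21
  21='adc' goto d→22
  22='adcd' goto d→23
  23='adcdd' goto ·  [P6 ends]

Failure links (BFS by depth):
  n1('c'): parent n0 fail=0; on 'c' 0 → fail=0;  out ∅∪∅=∅
  n3('e'): parent n0 fail=0; on 'e' 0 → fail=0;  out ∅∪∅=∅
  n7('b'): parent n0 fail=0; on 'b' 0 → fail=0;  out {7}∪∅={7}
  n12('d'): parent n0 fail=0; on 'd' 0 → fail=0;  out ∅∪∅=∅
  n19('a'): parent n0 fail=0; on 'a' 0 → fail=0;  out ∅∪∅=∅
  n2('cd'): parent n1 fail=0; on 'd' 0 → fail=12;  out {0}∪∅={0}
  n4('ea'): parent n3 fail=0; on 'a' 0 → fail=19;  out ∅∪∅=∅
  n8('be'): parent n7 fail=0; on 'e' 0 → fail=3;  out ∅∪∅=∅
  n11('cb'): parent n1 fail=0; on 'b' 0 → fail=7;  out {3}∪{7}={3,7}
  n13('dd'): parent n12 fail=0; on 'd' 0 → fail=12;  out ∅∪∅=∅
  n20('ad'): parent n19 fail=0; on 'd' 0 → fail=12;  out ∅∪∅=∅
  n5('eab'): parent n4 fail=19; on 'b' 19→0 → fail=7;  out ∅∪{7}={7}
  n9('beb'): parent n8 fail=3; on 'b' 3→0 → fail=7;  out ∅∪{7}={7}
  n14('dda'): parent n13 fail=12; on 'a' 12→0 → fail=19;  out {4}∪∅={4}
  n15('cbb'): parent n11 fail=7; on 'b' 7→0 → fail=7;  out ∅∪{7}={7}
  n21('adc'): parent n20 fail=12; on 'c' 12→0 → fail=1;  out ∅∪∅=∅
  n6('eabe'): parent n5 fail=7; on 'e' 7 → fail=8;  out {1}∪∅={1}
  n10('bebe'): parent n9 fail=7; on 'e' 7 → fail=8;  out {2}∪∅={2}
  n16('cbbc'): parent n15 fail=7; on 'c' 7→0 → fail=1;  out ∅∪∅=∅
  n22('adcd'): parent n21 fail=1; on 'd' 1 → fail=2;  out ∅∪{0}={0}
  n17('cbbcc'): parent n16 fail=1; on 'c' 1→0 → fail=1;  out ∅∪∅=∅
  n23('adcdd'): parent n22 fail=2; on 'd' 2→12 → fail=13;  out {6}∪∅={6}
  n18('cbbccd'): parent n17 fail=1; on 'd' 1 → fail=2;  out {5}∪{0}={0,5}

Run:
i=0 'b': node 0→7  ** P7@[0:0]
i=1 'c': node 7→1 (via fail)
i=2 'd': node 1→2  ** P0@[1:2]
i=3 'c': node 2→1 (via fail)
i=4 'e': node 1→3 (via fail)
i=5 'a': node 3→4
i=6 'd': node 4→20 (via fail)
i=7 'c': node 20→21
i=8 'd': node 21→22  ** P0@[7:8]
i=9 'd': node 22→23  ** P6@[5:9]
i=10 'd': node 23→13 (via fail)
i=11 'e': node 13→3 (via fail)
i=12 'a': node 3→4
i=13 'b': node 4→5  ** P7@[13:13]
i=14 'e': node 5→6  ** P1@[11:14]
i=15 'a': node 6→4 (via fail)
i=16 'a': node 4→19 (via fail)
i=17 'd': node 19→20
i=18 'c': node 20→21
i=19 'd': node 21→22  ** P0@[18:19]
i=20 'd': node 22→23  ** P6@[16:20]
i=21 'd': node 23→13 (via fail)
i=22 'd': node 13→13 (via fail)
i=23 'a': node 13→14  ** P4@[21:23]
i=24 'c': node 14→1 (via fail)
i=25 'b': node 1→11  ** P3@[24:25],P7@[25:25]
i=26 'b': node 11→15  ** P7@[26:26]
i=27 'c': node 15→16
i=28 'd': node 16→2 (via fail)  ** P0@[27:28]
i=29 'b': node 2→7 (via fail)  ** P7@[29:29]
i=30 'a': node 7→19 (via fail)
i=31 'd': node 19→20
i=32 'c': node 20→21
i=33 'd': node 21→22  ** P0@[32:33]
i=34 'd': node 22→23  ** P6@[30:34]
i=35 'c': node 23→1 (via fail)
i=36 'a': node 1→19 (via fail)
i=37 'c': node 19→1 (via fail)
i=38 'd': node 1→2  ** P0@[37:38]
i=39 'b': node 2→7 (via fail)  ** P7@[39:39]
i=40 'c': node 7→1 (via fail)
i=41 'b': node 1→11  ** P3@[40:41],P7@[41:41]
i=42 'b': node 11→15  ** P7@[42:42]
i=43 'c': node 15→16
i=44 'c': node 16→17
i=45 'd': node 17→18  ** P0@[44:45],P5@[40:45]
i=46 'c': node 18→1 (via fail)
i=47 'e': node 1→3 (via fail)

Matches: [[0,7],[2,0],[8,0],[9,6],[13,7],[14,1],[19,0],[20,6],[23,4],[25,3],[25,7],[26,7],[28,0],[29,7],[33,0],[34,6],[38,0],[39,7],[41,3],[41,7],[42,7],[45,0],[45,5]]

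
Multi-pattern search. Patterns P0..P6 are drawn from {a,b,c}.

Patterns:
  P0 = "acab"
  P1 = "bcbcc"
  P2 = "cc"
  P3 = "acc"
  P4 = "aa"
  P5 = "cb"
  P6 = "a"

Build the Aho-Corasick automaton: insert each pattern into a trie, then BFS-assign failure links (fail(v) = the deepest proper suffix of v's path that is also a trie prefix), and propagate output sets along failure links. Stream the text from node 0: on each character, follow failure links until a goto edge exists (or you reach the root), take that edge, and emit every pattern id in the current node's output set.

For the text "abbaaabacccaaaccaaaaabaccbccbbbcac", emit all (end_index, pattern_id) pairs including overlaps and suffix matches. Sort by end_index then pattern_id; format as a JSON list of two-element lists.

Build automaton:
Trie (insert patterns):
  n0 'ε': a→1 b→5 c→10
  n1 'a': a→13 c→2  ←P6
  n2 'ac': a→3 c→12
  n3 'aca': b→4
  n4 'acab': ·  ←P0
  n5 'b': c→6
  n6 'bc': b→7
  n7 'bcb': c→8
  n8 'bcbc': c→9
  n9 'bcbcc': ·  ←P1
  n10 'c': b→14 c→11
  n11 'cc': ·  ←P2
  n12 'acc': ·  ←P3
  n13 'aa': ·  ←P4
  n14 'cb': ·  ←P5

BFS fail/out derivation:
  fail(1) 'a': from fail(0)=0 chase 'a': 0 ⇒ 0;  out={6}∪out(0)={6}
  fail(5) 'b': from fail(0)=0 chase 'b': 0 ⇒ 0;  out=∅∪out(0)=∅
  fail(10) 'c': from fail(0)=0 chase 'c': 0 ⇒ 0;  out=∅∪out(0)=∅
  fail(2) 'ac': from fail(1)=0 chase 'c': 0 ⇒ 10;  out=∅∪out(10)=∅
  fail(6) 'bc': from fail(5)=0 chase 'c': 0 ⇒ 10;  out=∅∪out(10)=∅
  fail(11) 'cc': from fail(10)=0 chase 'c': 0 ⇒ 10;  out={2}∪out(10)={2}
  fail(13) 'aa': from fail(1)=0 chase 'a': 0 ⇒ 1;  out={4}∪out(1)={4,6}
  fail(14) 'cb': from fail(10)=0 chase 'b': 0 ⇒ 5;  out={5}∪out(5)={5}
  fail(3) 'aca': from fail(2)=10 chase 'a': 10→0 ⇒ 1;  out=∅∪out(1)={6}
  fail(7) 'bcb': from fail(6)=10 chase 'b': 10 ⇒ 14;  out=∅∪out(14)={5}
  fail(12) 'acc': from fail(2)=10 chase 'c': 10 ⇒ 11;  out={3}∪out(11)={2,3}
  fail(4) 'acab': from fail(3)=1 chase 'b': 1→0 ⇒ 5;  out={0}∪out(5)={0}
  fail(8) 'bcbc': from fail(7)=14 chase 'c': 14→5 ⇒ 6;  out=∅∪out(6)=∅
  fail(9) 'bcbcc': from fail(8)=6 chase 'c': 6→10 ⇒ 11;  out={1}∪out(11)={1,2}

Scan:
[0] read 'a'  n0⇒n1  → match P6@[0:0]
[1] read 'b'  n1⇒n5 (via fail)
[2] read 'b'  n5⇒n5 (via fail)
[3] read 'a'  n5⇒n1 (via fail)  → match P6@[3:3]
[4] read 'a'  n1⇒n13  → match P4@[3:4],P6@[4:4]
[5] read 'a'  n13⇒n13 (via fail)  → match P4@[4:5],P6@[5:5]
[6] read 'b'  n13⇒n5 (via fail)
[7] read 'a'  n5⇒n1 (via fail)  → match P6@[7:7]
[8] read 'c'  n1⇒n2
[9] read 'c'  n2⇒n12  → match P2@[8:9],P3@[7:9]
[10] read 'c'  n12⇒n11 (via fail)  → match P2@[9:10]
[11] read 'a'  n11⇒n1 (via fail)  → match P6@[11:11]
[12] read 'a'  n1⇒n13  → match P4@[11:12],P6@[12:12]
[13] read 'a'  n13⇒n13 (via fail)  → match P4@[12:13],P6@[13:13]
[14] read 'c'  n13⇒n2 (via fail)
[15] read 'c'  n2⇒n12  → match P2@[14:15],P3@[13:15]
[16] read 'a'  n12⇒n1 (via fail)  → match P6@[16:16]
[17] read 'a'  n1⇒n13  → match P4@[16:17],P6@[17:17]
[18] read 'a'  n13⇒n13 (via fail)  → match P4@[17:18],P6@[18:18]
[19] read 'a'  n13⇒n13 (via fail)  → match P4@[18:19],P6@[19:19]
[20] read 'a'  n13⇒n13 (via fail)  → match P4@[19:20],P6@[20:20]
[21] read 'b'  n13⇒n5 (via fail)
[22] read 'a'  n5⇒n1 (via fail)  → match P6@[22:22]
[23] read 'c'  n1⇒n2
[24] read 'c'  n2⇒n12  → match P2@[23:24],P3@[22:24]
[25] read 'b'  n12⇒n14 (via fail)  → match P5@[24:25]
[26] read 'c'  n14⇒n6 (via fail)
[27] read 'c'  n6⇒n11 (via fail)  → match P2@[26:27]
[28] read 'b'  n11⇒n14 (via fail)  → match P5@[27:28]
[29] read 'b'  n14⇒n5 (via fail)
[30] read 'b'  n5⇒n5 (via fail)
[31] read 'c'  n5⇒n6
[32] read 'a'  n6⇒n1 (via fail)  → match P6@[32:32]
[33] read 'c'  n1⇒n2

Result: [[0,6],[3,6],[4,4],[4,6],[5,4],[5,6],[7,6],[9,2],[9,3],[10,2],[11,6],[12,4],[12,6],[13,4],[13,6],[15,2],[15,3],[16,6],[17,4],[17,6],[18,4],[18,6],[19,4],[19,6],[20,4],[20,6],[22,6],[24,2],[24,3],[25,5],[27,2],[28,5],[32,6]]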